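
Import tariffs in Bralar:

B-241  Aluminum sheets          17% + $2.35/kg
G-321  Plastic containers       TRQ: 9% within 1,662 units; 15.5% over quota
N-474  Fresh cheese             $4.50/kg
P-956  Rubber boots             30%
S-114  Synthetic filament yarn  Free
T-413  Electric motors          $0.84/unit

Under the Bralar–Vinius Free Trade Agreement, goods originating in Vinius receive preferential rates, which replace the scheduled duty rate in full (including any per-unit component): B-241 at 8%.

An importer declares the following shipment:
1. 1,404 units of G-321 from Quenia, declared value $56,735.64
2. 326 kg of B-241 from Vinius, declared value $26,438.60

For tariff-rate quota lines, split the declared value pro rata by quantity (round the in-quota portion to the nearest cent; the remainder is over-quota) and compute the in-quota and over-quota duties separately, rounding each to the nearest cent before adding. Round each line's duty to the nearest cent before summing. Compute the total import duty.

Line 1 (G-321, Quenia, 1,404 units, $56,735.64):
Code G-321 is under a tariff-rate quota (threshold 1,662 units). Quantity 1,404 units is within the quota, so the in-quota rate 9% applies to the full value.
Duty = $56,735.64 × 9% = $5,106.21.
Line 2 (B-241, Vinius, 326 kg, $26,438.60):
Base rate for B-241 is 17% + $2.35/kg.
Origin Vinius qualifies under the Bralar–Vinius agreement and B-241 is covered: preferential rate 8% applies instead.
Duty = $26,438.60 × 8% = $2,115.09.
Total = $5,106.21 + $2,115.09 = $7,221.30.

$7,221.30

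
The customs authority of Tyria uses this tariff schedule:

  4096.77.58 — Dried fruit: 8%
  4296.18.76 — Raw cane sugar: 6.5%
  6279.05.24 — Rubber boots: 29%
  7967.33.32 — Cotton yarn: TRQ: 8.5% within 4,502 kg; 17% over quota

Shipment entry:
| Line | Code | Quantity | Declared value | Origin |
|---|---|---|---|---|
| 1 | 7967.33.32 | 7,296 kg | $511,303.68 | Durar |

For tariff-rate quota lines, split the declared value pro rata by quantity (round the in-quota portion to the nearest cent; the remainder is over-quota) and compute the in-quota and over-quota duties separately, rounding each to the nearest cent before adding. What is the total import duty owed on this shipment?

$60,104.11

Line 1 (7967.33.32, Durar, 7,296 kg, $511,303.68):
Code 7967.33.32 is under a tariff-rate quota (threshold 4,502 kg). In-quota: 4,502 kg at 8.5%; over-quota: 2,794 kg at 17%.
Pro-rata value split: in-quota = $511,303.68 × 4,502/7,296 = $315,500.16; over-quota = $511,303.68 − $315,500.16 = $195,803.52.
In-quota duty = $315,500.16 × 8.5% = $26,817.51. Over-quota duty = $195,803.52 × 17% = $33,286.60.
Line duty = $26,817.51 + $33,286.60 = $60,104.11.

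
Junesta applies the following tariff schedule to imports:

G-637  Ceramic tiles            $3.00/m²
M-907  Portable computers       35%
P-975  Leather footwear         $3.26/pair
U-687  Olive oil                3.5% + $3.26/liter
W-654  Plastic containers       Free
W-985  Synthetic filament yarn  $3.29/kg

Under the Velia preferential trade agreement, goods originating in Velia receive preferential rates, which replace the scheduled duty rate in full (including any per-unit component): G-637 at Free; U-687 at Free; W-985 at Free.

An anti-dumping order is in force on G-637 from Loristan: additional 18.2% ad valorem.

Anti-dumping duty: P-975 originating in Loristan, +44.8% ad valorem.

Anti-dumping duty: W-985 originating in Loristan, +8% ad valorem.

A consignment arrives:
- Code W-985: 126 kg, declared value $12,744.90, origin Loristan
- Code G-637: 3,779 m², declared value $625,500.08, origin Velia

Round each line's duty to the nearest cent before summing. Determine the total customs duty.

$1,434.13

Line 1 (W-985, Loristan, 126 kg, $12,744.90):
Base rate for W-985 is $3.29/kg.
W-985 has an FTA preferential rate, but origin Loristan is not Velia; base rate stands.
Additional duty on W-985 from Loristan: +8% ad valorem. Applied ad valorem rate = 8%.
Duty = $12,744.90 × 8% + 126 × $3.29 = $1,434.13.
Line 2 (G-637, Velia, 3,779 m², $625,500.08):
Base rate for G-637 is $3.00/m².
Origin Velia qualifies under the Junesta–Velia agreement and G-637 is covered: preferential rate Free applies instead.
The additional-duty order on G-637 targets Loristan, not Velia; it does not apply.
Duty = $625,500.08 × 0% = $0.00.
Total = $1,434.13 + $0.00 = $1,434.13.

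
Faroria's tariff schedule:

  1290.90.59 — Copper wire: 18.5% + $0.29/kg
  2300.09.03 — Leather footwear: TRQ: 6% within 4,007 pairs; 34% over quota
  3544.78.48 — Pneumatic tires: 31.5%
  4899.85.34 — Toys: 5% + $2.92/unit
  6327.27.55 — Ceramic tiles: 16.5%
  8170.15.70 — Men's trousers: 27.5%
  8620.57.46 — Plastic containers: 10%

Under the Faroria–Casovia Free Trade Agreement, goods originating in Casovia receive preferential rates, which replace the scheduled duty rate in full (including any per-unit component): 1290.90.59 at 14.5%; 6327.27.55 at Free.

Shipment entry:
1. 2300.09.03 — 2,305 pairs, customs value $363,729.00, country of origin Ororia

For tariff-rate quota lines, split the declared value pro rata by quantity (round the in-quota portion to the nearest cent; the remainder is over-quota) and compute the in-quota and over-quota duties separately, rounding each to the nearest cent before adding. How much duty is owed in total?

$21,823.74

Line 1 (2300.09.03, Ororia, 2,305 pairs, $363,729.00):
Code 2300.09.03 is under a tariff-rate quota (threshold 4,007 pairs). Quantity 2,305 pairs is within the quota, so the in-quota rate 6% applies to the full value.
Duty = $363,729.00 × 6% = $21,823.74.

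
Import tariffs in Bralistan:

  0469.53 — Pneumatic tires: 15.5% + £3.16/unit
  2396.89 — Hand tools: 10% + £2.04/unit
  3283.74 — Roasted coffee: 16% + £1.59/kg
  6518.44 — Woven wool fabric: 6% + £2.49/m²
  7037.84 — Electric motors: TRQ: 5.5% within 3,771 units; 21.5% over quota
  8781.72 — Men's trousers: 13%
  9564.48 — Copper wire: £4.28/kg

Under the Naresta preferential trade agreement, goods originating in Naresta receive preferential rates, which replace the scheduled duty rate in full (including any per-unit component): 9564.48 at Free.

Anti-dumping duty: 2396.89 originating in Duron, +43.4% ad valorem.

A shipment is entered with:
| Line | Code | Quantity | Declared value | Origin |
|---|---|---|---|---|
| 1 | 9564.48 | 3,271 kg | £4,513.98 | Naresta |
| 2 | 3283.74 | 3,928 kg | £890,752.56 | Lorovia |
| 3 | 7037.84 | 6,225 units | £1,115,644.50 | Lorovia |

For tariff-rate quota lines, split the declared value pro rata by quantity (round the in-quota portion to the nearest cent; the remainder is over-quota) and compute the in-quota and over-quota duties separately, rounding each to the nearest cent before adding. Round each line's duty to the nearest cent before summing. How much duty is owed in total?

Line 1 (9564.48, Naresta, 3,271 kg, £4,513.98):
Base rate for 9564.48 is £4.28/kg.
Origin Naresta qualifies under the Bralistan–Naresta agreement and 9564.48 is covered: preferential rate Free applies instead.
Duty = £4,513.98 × 0% = £0.00.
Line 2 (3283.74, Lorovia, 3,928 kg, £890,752.56):
Base rate for 3283.74 is 16% + £1.59/kg.
Duty = £890,752.56 × 16% + 3,928 × £1.59 = £148,765.93.
Line 3 (7037.84, Lorovia, 6,225 units, £1,115,644.50):
Code 7037.84 is under a tariff-rate quota (threshold 3,771 units). In-quota: 3,771 units at 5.5%; over-quota: 2,454 units at 21.5%.
Pro-rata value split: in-quota = £1,115,644.50 × 3,771/6,225 = £675,838.62; over-quota = £1,115,644.50 − £675,838.62 = £439,805.88.
In-quota duty = £675,838.62 × 5.5% = £37,171.12. Over-quota duty = £439,805.88 × 21.5% = £94,558.26.
Line duty = £37,171.12 + £94,558.26 = £131,729.38.
Total = £0.00 + £148,765.93 + £131,729.38 = £280,495.31.

£280,495.31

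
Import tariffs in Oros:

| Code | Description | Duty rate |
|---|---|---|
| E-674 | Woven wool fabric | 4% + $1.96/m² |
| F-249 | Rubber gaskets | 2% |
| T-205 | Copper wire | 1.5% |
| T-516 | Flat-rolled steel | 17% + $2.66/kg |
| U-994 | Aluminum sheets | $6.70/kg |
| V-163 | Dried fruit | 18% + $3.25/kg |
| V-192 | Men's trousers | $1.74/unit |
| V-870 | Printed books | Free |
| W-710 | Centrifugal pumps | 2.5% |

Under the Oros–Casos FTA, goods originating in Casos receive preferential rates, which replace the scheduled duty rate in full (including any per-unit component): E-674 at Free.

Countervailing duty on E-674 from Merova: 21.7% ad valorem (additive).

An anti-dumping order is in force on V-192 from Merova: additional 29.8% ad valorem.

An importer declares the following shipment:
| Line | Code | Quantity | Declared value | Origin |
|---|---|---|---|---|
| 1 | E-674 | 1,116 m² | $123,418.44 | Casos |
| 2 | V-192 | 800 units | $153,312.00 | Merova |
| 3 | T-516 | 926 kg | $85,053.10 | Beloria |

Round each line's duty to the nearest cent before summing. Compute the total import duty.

$64,001.17

Line 1 (E-674, Casos, 1,116 m², $123,418.44):
Base rate for E-674 is 4% + $1.96/m².
Origin Casos qualifies under the Oros–Casos agreement and E-674 is covered: preferential rate Free applies instead.
The additional-duty order on E-674 targets Merova, not Casos; it does not apply.
Duty = $123,418.44 × 0% = $0.00.
Line 2 (V-192, Merova, 800 units, $153,312.00):
Base rate for V-192 is $1.74/unit.
Additional duty on V-192 from Merova: +29.8% ad valorem. Applied ad valorem rate = 29.8%.
Duty = $153,312.00 × 29.8% + 800 × $1.74 = $47,078.98.
Line 3 (T-516, Beloria, 926 kg, $85,053.10):
Base rate for T-516 is 17% + $2.66/kg.
Duty = $85,053.10 × 17% + 926 × $2.66 = $16,922.19.
Total = $0.00 + $47,078.98 + $16,922.19 = $64,001.17.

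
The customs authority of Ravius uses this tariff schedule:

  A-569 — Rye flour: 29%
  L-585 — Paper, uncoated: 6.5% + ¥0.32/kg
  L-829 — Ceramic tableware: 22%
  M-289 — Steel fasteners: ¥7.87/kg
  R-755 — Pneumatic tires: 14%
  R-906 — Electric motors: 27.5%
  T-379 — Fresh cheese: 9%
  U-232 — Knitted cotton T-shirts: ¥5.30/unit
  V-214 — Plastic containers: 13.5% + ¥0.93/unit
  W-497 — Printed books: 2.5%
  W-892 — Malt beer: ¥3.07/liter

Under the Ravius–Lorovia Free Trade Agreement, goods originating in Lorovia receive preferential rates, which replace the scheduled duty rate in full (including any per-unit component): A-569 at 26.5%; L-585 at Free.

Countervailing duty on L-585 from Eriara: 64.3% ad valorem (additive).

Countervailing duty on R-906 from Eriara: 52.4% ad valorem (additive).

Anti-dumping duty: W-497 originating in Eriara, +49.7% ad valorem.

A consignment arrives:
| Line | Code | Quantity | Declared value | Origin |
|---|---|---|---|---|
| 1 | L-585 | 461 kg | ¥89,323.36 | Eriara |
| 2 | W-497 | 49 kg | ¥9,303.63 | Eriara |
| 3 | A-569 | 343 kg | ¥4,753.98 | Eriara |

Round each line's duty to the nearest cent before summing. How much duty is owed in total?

Line 1 (L-585, Eriara, 461 kg, ¥89,323.36):
Base rate for L-585 is 6.5% + ¥0.32/kg.
L-585 has an FTA preferential rate, but origin Eriara is not Lorovia; base rate stands.
Additional duty on L-585 from Eriara: +64.3%. Applied ad valorem rate: 6.5% + 64.3% = 70.8%.
Duty = ¥89,323.36 × 70.8% + 461 × ¥0.32 = ¥63,388.46.
Line 2 (W-497, Eriara, 49 kg, ¥9,303.63):
Base rate for W-497 is 2.5%.
Additional duty on W-497 from Eriara: +49.7%. Applied ad valorem rate: 2.5% + 49.7% = 52.2%.
Duty = ¥9,303.63 × 52.2% = ¥4,856.49.
Line 3 (A-569, Eriara, 343 kg, ¥4,753.98):
Base rate for A-569 is 29%.
A-569 has an FTA preferential rate, but origin Eriara is not Lorovia; base rate stands.
Duty = ¥4,753.98 × 29% = ¥1,378.65.
Total = ¥63,388.46 + ¥4,856.49 + ¥1,378.65 = ¥69,623.60.

¥69,623.60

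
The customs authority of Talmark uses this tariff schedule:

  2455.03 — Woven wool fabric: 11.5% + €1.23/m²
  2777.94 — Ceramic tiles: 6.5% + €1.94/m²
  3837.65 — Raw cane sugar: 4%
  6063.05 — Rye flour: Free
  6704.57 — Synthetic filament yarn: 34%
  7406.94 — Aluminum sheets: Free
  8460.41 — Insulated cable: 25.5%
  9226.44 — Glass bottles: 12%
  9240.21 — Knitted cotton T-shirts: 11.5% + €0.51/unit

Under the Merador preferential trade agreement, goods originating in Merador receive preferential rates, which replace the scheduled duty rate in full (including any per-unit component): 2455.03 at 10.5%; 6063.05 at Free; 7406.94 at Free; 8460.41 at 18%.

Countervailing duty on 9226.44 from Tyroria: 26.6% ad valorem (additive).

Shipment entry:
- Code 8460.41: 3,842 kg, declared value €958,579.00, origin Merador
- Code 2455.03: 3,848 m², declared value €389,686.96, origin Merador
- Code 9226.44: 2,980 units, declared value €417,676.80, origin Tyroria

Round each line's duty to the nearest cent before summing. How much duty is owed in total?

Line 1 (8460.41, Merador, 3,842 kg, €958,579.00):
Base rate for 8460.41 is 25.5%.
Origin Merador qualifies under the Talmark–Merador agreement and 8460.41 is covered: preferential rate 18% applies instead.
Duty = €958,579.00 × 18% = €172,544.22.
Line 2 (2455.03, Merador, 3,848 m², €389,686.96):
Base rate for 2455.03 is 11.5% + €1.23/m².
Origin Merador qualifies under the Talmark–Merador agreement and 2455.03 is covered: preferential rate 10.5% applies instead.
Duty = €389,686.96 × 10.5% = €40,917.13.
Line 3 (9226.44, Tyroria, 2,980 units, €417,676.80):
Base rate for 9226.44 is 12%.
Additional duty on 9226.44 from Tyroria: +26.6%. Applied ad valorem rate: 12% + 26.6% = 38.6%.
Duty = €417,676.80 × 38.6% = €161,223.24.
Total = €172,544.22 + €40,917.13 + €161,223.24 = €374,684.59.

€374,684.59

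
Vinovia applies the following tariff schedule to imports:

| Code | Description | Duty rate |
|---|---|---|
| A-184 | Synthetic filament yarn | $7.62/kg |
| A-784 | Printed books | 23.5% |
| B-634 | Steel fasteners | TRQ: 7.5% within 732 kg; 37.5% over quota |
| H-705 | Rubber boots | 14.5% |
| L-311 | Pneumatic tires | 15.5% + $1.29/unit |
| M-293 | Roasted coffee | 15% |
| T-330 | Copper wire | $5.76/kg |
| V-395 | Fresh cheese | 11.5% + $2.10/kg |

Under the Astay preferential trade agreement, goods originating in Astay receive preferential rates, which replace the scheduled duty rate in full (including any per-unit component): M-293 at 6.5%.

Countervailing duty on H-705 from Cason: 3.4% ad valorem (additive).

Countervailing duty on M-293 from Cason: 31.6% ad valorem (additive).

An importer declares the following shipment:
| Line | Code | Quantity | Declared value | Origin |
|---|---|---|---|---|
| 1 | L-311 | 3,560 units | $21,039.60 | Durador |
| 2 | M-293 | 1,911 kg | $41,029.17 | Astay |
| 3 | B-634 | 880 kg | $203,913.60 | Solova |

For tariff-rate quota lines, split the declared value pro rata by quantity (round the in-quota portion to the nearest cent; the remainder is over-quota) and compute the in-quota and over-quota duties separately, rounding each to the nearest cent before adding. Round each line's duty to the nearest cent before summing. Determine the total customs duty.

Line 1 (L-311, Durador, 3,560 units, $21,039.60):
Base rate for L-311 is 15.5% + $1.29/unit.
Duty = $21,039.60 × 15.5% + 3,560 × $1.29 = $7,853.54.
Line 2 (M-293, Astay, 1,911 kg, $41,029.17):
Base rate for M-293 is 15%.
Origin Astay qualifies under the Vinovia–Astay agreement and M-293 is covered: preferential rate 6.5% applies instead.
The additional-duty order on M-293 targets Cason, not Astay; it does not apply.
Duty = $41,029.17 × 6.5% = $2,666.90.
Line 3 (B-634, Solova, 880 kg, $203,913.60):
Code B-634 is under a tariff-rate quota (threshold 732 kg). In-quota: 732 kg at 7.5%; over-quota: 148 kg at 37.5%.
Pro-rata value split: in-quota = $203,913.60 × 732/880 = $169,619.04; over-quota = $203,913.60 − $169,619.04 = $34,294.56.
In-quota duty = $169,619.04 × 7.5% = $12,721.43. Over-quota duty = $34,294.56 × 37.5% = $12,860.46.
Line duty = $12,721.43 + $12,860.46 = $25,581.89.
Total = $7,853.54 + $2,666.90 + $25,581.89 = $36,102.33.

$36,102.33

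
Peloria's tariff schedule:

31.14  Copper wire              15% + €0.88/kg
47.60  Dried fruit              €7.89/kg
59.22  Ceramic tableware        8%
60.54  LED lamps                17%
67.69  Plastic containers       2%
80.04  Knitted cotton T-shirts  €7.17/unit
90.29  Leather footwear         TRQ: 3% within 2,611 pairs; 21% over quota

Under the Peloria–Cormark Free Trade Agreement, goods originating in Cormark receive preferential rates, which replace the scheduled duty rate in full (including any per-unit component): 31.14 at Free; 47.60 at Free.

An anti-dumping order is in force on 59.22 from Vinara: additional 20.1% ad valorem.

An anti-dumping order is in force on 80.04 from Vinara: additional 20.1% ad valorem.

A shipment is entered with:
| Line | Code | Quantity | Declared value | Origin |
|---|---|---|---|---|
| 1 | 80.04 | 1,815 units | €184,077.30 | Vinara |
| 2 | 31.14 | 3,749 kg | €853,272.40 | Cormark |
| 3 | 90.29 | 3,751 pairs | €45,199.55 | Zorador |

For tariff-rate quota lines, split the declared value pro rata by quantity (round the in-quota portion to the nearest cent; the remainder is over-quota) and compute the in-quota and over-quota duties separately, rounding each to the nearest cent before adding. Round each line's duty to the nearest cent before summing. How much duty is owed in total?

€53,841.74

Line 1 (80.04, Vinara, 1,815 units, €184,077.30):
Base rate for 80.04 is €7.17/unit.
Additional duty on 80.04 from Vinara: +20.1% ad valorem. Applied ad valorem rate = 20.1%.
Duty = €184,077.30 × 20.1% + 1,815 × €7.17 = €50,013.09.
Line 2 (31.14, Cormark, 3,749 kg, €853,272.40):
Base rate for 31.14 is 15% + €0.88/kg.
Origin Cormark qualifies under the Peloria–Cormark agreement and 31.14 is covered: preferential rate Free applies instead.
Duty = €853,272.40 × 0% = €0.00.
Line 3 (90.29, Zorador, 3,751 pairs, €45,199.55):
Code 90.29 is under a tariff-rate quota (threshold 2,611 pairs). In-quota: 2,611 pairs at 3%; over-quota: 1,140 pairs at 21%.
Pro-rata value split: in-quota = €45,199.55 × 2,611/3,751 = €31,462.55; over-quota = €45,199.55 − €31,462.55 = €13,737.00.
In-quota duty = €31,462.55 × 3% = €943.88. Over-quota duty = €13,737.00 × 21% = €2,884.77.
Line duty = €943.88 + €2,884.77 = €3,828.65.
Total = €50,013.09 + €0.00 + €3,828.65 = €53,841.74.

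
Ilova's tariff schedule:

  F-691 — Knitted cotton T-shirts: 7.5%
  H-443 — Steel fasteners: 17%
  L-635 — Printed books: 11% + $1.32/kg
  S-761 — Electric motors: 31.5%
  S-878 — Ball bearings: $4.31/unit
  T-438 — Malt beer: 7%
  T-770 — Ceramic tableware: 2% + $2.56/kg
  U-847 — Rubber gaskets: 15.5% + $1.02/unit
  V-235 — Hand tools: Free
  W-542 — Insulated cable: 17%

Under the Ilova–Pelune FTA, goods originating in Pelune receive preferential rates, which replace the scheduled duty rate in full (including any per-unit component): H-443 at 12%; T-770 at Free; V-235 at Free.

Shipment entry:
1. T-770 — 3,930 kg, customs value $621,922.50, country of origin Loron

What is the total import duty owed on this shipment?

Line 1 (T-770, Loron, 3,930 kg, $621,922.50):
Base rate for T-770 is 2% + $2.56/kg.
T-770 has an FTA preferential rate, but origin Loron is not Pelune; base rate stands.
Duty = $621,922.50 × 2% + 3,930 × $2.56 = $22,499.25.

$22,499.25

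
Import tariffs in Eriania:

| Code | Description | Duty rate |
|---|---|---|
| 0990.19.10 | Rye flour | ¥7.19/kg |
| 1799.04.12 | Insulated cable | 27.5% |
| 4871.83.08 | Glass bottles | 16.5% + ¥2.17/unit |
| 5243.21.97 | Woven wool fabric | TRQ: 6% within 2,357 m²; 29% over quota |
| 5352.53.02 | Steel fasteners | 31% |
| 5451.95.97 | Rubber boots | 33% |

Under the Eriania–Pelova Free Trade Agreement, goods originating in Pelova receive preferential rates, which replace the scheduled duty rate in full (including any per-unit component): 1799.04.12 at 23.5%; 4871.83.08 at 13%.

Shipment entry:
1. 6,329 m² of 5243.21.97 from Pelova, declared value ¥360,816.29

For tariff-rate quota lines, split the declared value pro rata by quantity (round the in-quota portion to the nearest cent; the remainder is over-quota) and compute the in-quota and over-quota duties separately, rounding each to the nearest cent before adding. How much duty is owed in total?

¥73,731.03

Line 1 (5243.21.97, Pelova, 6,329 m², ¥360,816.29):
Code 5243.21.97 is under a tariff-rate quota (threshold 2,357 m²). In-quota: 2,357 m² at 6%; over-quota: 3,972 m² at 29%.
Pro-rata value split: in-quota = ¥360,816.29 × 2,357/6,329 = ¥134,372.57; over-quota = ¥360,816.29 − ¥134,372.57 = ¥226,443.72.
In-quota duty = ¥134,372.57 × 6% = ¥8,062.35. Over-quota duty = ¥226,443.72 × 29% = ¥65,668.68.
Line duty = ¥8,062.35 + ¥65,668.68 = ¥73,731.03.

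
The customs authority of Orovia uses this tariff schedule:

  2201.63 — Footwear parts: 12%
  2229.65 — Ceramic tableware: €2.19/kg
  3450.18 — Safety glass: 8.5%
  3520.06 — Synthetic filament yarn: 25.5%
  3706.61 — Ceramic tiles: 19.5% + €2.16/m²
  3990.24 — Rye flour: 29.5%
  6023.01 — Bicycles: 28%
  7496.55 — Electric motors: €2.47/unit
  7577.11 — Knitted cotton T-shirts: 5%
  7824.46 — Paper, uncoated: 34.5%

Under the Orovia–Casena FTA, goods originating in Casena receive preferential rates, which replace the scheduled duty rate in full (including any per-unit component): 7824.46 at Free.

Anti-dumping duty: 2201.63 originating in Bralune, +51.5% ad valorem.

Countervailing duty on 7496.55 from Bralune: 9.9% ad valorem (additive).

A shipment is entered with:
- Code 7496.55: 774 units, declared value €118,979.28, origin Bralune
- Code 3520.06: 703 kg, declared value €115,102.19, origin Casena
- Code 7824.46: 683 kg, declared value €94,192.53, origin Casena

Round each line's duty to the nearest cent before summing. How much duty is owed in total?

€43,041.79

Line 1 (7496.55, Bralune, 774 units, €118,979.28):
Base rate for 7496.55 is €2.47/unit.
Additional duty on 7496.55 from Bralune: +9.9% ad valorem. Applied ad valorem rate = 9.9%.
Duty = €118,979.28 × 9.9% + 774 × €2.47 = €13,690.73.
Line 2 (3520.06, Casena, 703 kg, €115,102.19):
Base rate for 3520.06 is 25.5%.
Origin Casena is the FTA partner but 3520.06 is not on the preference list; base rate stands.
Duty = €115,102.19 × 25.5% = €29,351.06.
Line 3 (7824.46, Casena, 683 kg, €94,192.53):
Base rate for 7824.46 is 34.5%.
Origin Casena qualifies under the Orovia–Casena agreement and 7824.46 is covered: preferential rate Free applies instead.
Duty = €94,192.53 × 0% = €0.00.
Total = €13,690.73 + €29,351.06 + €0.00 = €43,041.79.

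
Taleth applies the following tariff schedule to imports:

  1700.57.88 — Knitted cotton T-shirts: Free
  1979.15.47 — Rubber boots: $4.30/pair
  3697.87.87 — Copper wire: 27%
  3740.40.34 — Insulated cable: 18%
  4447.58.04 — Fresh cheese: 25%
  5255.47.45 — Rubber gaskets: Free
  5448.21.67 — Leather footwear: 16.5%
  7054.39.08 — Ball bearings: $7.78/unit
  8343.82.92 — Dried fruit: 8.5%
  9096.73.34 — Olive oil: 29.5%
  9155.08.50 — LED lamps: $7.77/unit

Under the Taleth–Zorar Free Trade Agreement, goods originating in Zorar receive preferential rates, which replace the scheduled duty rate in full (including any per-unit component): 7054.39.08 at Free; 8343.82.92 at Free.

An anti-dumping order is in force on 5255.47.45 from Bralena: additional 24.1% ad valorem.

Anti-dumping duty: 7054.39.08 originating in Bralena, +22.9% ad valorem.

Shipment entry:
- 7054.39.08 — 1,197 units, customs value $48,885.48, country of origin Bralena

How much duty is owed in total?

Line 1 (7054.39.08, Bralena, 1,197 units, $48,885.48):
Base rate for 7054.39.08 is $7.78/unit.
7054.39.08 has an FTA preferential rate, but origin Bralena is not Zorar; base rate stands.
Additional duty on 7054.39.08 from Bralena: +22.9% ad valorem. Applied ad valorem rate = 22.9%.
Duty = $48,885.48 × 22.9% + 1,197 × $7.78 = $20,507.43.

$20,507.43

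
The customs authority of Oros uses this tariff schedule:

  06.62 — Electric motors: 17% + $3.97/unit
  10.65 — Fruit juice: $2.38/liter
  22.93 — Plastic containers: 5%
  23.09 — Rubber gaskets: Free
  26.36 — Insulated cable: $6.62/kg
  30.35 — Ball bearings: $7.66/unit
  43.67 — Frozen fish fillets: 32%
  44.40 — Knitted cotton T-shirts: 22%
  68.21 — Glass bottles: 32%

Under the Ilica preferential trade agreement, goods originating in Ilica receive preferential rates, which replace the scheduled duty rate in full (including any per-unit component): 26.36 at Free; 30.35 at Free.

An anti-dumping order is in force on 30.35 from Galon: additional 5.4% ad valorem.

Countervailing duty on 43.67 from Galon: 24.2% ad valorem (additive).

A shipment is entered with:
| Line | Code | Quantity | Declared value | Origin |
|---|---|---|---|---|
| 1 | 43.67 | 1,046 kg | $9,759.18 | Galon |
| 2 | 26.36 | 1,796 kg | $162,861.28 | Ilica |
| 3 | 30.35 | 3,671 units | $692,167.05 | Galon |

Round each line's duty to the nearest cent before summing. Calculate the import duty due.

Line 1 (43.67, Galon, 1,046 kg, $9,759.18):
Base rate for 43.67 is 32%.
Additional duty on 43.67 from Galon: +24.2%. Applied ad valorem rate: 32% + 24.2% = 56.2%.
Duty = $9,759.18 × 56.2% = $5,484.66.
Line 2 (26.36, Ilica, 1,796 kg, $162,861.28):
Base rate for 26.36 is $6.62/kg.
Origin Ilica qualifies under the Oros–Ilica agreement and 26.36 is covered: preferential rate Free applies instead.
Duty = $162,861.28 × 0% = $0.00.
Line 3 (30.35, Galon, 3,671 units, $692,167.05):
Base rate for 30.35 is $7.66/unit.
30.35 has an FTA preferential rate, but origin Galon is not Ilica; base rate stands.
Additional duty on 30.35 from Galon: +5.4% ad valorem. Applied ad valorem rate = 5.4%.
Duty = $692,167.05 × 5.4% + 3,671 × $7.66 = $65,496.88.
Total = $5,484.66 + $0.00 + $65,496.88 = $70,981.54.

$70,981.54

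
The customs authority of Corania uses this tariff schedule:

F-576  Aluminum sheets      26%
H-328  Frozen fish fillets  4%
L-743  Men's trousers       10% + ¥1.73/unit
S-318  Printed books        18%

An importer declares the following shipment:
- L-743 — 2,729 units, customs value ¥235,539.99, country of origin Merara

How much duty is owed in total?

Line 1 (L-743, Merara, 2,729 units, ¥235,539.99):
Base rate for L-743 is 10% + ¥1.73/unit.
Duty = ¥235,539.99 × 10% + 2,729 × ¥1.73 = ¥28,275.17.

¥28,275.17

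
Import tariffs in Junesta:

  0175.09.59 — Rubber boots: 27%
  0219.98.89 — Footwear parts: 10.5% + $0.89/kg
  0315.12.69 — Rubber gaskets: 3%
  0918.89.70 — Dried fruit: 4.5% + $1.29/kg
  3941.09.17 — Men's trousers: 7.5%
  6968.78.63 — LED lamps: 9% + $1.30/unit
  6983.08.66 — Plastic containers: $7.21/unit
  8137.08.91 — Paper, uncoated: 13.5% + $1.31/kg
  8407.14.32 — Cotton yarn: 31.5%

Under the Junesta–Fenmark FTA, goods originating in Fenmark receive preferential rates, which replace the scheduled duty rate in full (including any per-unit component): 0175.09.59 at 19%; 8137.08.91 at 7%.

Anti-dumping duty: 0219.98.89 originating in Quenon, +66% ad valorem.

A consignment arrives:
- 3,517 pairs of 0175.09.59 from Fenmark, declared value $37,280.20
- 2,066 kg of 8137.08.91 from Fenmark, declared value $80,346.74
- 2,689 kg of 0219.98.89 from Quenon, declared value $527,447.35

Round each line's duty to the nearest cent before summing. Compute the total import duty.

Line 1 (0175.09.59, Fenmark, 3,517 pairs, $37,280.20):
Base rate for 0175.09.59 is 27%.
Origin Fenmark qualifies under the Junesta–Fenmark agreement and 0175.09.59 is covered: preferential rate 19% applies instead.
Duty = $37,280.20 × 19% = $7,083.24.
Line 2 (8137.08.91, Fenmark, 2,066 kg, $80,346.74):
Base rate for 8137.08.91 is 13.5% + $1.31/kg.
Origin Fenmark qualifies under the Junesta–Fenmark agreement and 8137.08.91 is covered: preferential rate 7% applies instead.
Duty = $80,346.74 × 7% = $5,624.27.
Line 3 (0219.98.89, Quenon, 2,689 kg, $527,447.35):
Base rate for 0219.98.89 is 10.5% + $0.89/kg.
Additional duty on 0219.98.89 from Quenon: +66%. Applied ad valorem rate: 10.5% + 66% = 76.5%.
Duty = $527,447.35 × 76.5% + 2,689 × $0.89 = $405,890.43.
Total = $7,083.24 + $5,624.27 + $405,890.43 = $418,597.94.

$418,597.94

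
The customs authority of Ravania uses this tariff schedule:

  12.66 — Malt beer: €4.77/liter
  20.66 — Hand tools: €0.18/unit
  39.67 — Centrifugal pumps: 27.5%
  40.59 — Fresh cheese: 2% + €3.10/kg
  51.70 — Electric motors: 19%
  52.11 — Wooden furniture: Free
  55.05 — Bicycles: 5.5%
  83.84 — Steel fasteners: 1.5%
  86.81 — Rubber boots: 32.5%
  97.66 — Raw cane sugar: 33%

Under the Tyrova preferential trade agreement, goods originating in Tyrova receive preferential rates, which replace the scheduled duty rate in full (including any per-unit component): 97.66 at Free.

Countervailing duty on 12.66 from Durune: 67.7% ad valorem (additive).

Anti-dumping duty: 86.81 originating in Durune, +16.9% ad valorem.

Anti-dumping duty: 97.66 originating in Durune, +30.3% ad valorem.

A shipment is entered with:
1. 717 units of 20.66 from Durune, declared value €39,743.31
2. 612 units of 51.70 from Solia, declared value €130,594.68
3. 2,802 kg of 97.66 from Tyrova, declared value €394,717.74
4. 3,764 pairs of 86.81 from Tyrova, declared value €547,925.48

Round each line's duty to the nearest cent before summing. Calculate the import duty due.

Line 1 (20.66, Durune, 717 units, €39,743.31):
Base rate for 20.66 is €0.18/unit.
Duty = 717 × €0.18 = €129.06.
Line 2 (51.70, Solia, 612 units, €130,594.68):
Base rate for 51.70 is 19%.
Duty = €130,594.68 × 19% = €24,812.99.
Line 3 (97.66, Tyrova, 2,802 kg, €394,717.74):
Base rate for 97.66 is 33%.
Origin Tyrova qualifies under the Ravania–Tyrova agreement and 97.66 is covered: preferential rate Free applies instead.
The additional-duty order on 97.66 targets Durune, not Tyrova; it does not apply.
Duty = €394,717.74 × 0% = €0.00.
Line 4 (86.81, Tyrova, 3,764 pairs, €547,925.48):
Base rate for 86.81 is 32.5%.
Origin Tyrova is the FTA partner but 86.81 is not on the preference list; base rate stands.
The additional-duty order on 86.81 targets Durune, not Tyrova; it does not apply.
Duty = €547,925.48 × 32.5% = €178,075.78.
Total = €129.06 + €24,812.99 + €0.00 + €178,075.78 = €203,017.83.

€203,017.83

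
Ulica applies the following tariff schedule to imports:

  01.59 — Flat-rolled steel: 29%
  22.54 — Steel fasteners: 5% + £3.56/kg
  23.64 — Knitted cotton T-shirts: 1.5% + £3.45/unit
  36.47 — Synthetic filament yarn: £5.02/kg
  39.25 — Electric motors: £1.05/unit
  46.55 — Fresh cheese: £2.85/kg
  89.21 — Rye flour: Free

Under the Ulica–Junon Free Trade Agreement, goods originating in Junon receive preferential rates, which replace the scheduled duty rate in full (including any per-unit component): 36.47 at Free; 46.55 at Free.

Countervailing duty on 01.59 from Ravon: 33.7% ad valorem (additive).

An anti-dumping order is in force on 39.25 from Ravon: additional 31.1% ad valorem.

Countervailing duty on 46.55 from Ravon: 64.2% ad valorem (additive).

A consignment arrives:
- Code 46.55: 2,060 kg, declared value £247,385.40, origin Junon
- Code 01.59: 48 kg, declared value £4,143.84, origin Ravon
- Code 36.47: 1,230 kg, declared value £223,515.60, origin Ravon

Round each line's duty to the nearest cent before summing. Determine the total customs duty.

£8,772.79

Line 1 (46.55, Junon, 2,060 kg, £247,385.40):
Base rate for 46.55 is £2.85/kg.
Origin Junon qualifies under the Ulica–Junon agreement and 46.55 is covered: preferential rate Free applies instead.
The additional-duty order on 46.55 targets Ravon, not Junon; it does not apply.
Duty = £247,385.40 × 0% = £0.00.
Line 2 (01.59, Ravon, 48 kg, £4,143.84):
Base rate for 01.59 is 29%.
Additional duty on 01.59 from Ravon: +33.7%. Applied ad valorem rate: 29% + 33.7% = 62.7%.
Duty = £4,143.84 × 62.7% = £2,598.19.
Line 3 (36.47, Ravon, 1,230 kg, £223,515.60):
Base rate for 36.47 is £5.02/kg.
36.47 has an FTA preferential rate, but origin Ravon is not Junon; base rate stands.
Duty = 1,230 × £5.02 = £6,174.60.
Total = £0.00 + £2,598.19 + £6,174.60 = £8,772.79.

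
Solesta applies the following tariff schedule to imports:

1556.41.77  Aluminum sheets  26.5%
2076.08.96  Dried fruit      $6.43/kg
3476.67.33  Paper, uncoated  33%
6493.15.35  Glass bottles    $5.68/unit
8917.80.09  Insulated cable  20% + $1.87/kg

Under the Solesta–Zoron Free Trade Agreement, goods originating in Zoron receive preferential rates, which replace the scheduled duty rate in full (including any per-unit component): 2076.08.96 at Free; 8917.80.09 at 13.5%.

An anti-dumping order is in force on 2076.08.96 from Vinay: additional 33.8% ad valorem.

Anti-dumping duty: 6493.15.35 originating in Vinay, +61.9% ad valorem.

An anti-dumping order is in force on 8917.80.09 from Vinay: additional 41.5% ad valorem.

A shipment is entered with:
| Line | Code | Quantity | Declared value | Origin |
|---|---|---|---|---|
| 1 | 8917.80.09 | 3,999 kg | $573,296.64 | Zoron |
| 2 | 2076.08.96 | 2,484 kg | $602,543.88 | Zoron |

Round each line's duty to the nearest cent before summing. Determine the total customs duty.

$77,395.05

Line 1 (8917.80.09, Zoron, 3,999 kg, $573,296.64):
Base rate for 8917.80.09 is 20% + $1.87/kg.
Origin Zoron qualifies under the Solesta–Zoron agreement and 8917.80.09 is covered: preferential rate 13.5% applies instead.
The additional-duty order on 8917.80.09 targets Vinay, not Zoron; it does not apply.
Duty = $573,296.64 × 13.5% = $77,395.05.
Line 2 (2076.08.96, Zoron, 2,484 kg, $602,543.88):
Base rate for 2076.08.96 is $6.43/kg.
Origin Zoron qualifies under the Solesta–Zoron agreement and 2076.08.96 is covered: preferential rate Free applies instead.
The additional-duty order on 2076.08.96 targets Vinay, not Zoron; it does not apply.
Duty = $602,543.88 × 0% = $0.00.
Total = $77,395.05 + $0.00 = $77,395.05.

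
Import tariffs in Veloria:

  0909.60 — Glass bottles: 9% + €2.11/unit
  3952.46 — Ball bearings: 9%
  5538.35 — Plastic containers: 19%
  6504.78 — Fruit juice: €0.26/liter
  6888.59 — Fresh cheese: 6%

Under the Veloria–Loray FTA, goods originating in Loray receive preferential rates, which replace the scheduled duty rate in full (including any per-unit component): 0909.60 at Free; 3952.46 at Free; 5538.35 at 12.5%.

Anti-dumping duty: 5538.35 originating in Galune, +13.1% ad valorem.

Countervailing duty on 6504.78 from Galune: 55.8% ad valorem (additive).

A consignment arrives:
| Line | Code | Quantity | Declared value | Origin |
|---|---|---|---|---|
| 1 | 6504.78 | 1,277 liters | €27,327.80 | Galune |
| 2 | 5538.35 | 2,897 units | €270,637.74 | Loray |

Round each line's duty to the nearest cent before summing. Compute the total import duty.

€49,410.65

Line 1 (6504.78, Galune, 1,277 liters, €27,327.80):
Base rate for 6504.78 is €0.26/liter.
Additional duty on 6504.78 from Galune: +55.8% ad valorem. Applied ad valorem rate = 55.8%.
Duty = €27,327.80 × 55.8% + 1,277 × €0.26 = €15,580.93.
Line 2 (5538.35, Loray, 2,897 units, €270,637.74):
Base rate for 5538.35 is 19%.
Origin Loray qualifies under the Veloria–Loray agreement and 5538.35 is covered: preferential rate 12.5% applies instead.
The additional-duty order on 5538.35 targets Galune, not Loray; it does not apply.
Duty = €270,637.74 × 12.5% = €33,829.72.
Total = €15,580.93 + €33,829.72 = €49,410.65.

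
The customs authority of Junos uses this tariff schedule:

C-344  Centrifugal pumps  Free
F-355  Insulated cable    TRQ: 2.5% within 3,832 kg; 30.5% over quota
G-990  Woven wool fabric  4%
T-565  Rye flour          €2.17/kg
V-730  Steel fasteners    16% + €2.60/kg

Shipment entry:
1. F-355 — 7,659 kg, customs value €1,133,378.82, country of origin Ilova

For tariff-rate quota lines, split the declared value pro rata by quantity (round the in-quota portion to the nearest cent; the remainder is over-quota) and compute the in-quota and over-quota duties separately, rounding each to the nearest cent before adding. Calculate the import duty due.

Line 1 (F-355, Ilova, 7,659 kg, €1,133,378.82):
Code F-355 is under a tariff-rate quota (threshold 3,832 kg). In-quota: 3,832 kg at 2.5%; over-quota: 3,827 kg at 30.5%.
Pro-rata value split: in-quota = €1,133,378.82 × 3,832/7,659 = €567,059.36; over-quota = €1,133,378.82 − €567,059.36 = €566,319.46.
In-quota duty = €567,059.36 × 2.5% = €14,176.48. Over-quota duty = €566,319.46 × 30.5% = €172,727.44.
Line duty = €14,176.48 + €172,727.44 = €186,903.92.

€186,903.92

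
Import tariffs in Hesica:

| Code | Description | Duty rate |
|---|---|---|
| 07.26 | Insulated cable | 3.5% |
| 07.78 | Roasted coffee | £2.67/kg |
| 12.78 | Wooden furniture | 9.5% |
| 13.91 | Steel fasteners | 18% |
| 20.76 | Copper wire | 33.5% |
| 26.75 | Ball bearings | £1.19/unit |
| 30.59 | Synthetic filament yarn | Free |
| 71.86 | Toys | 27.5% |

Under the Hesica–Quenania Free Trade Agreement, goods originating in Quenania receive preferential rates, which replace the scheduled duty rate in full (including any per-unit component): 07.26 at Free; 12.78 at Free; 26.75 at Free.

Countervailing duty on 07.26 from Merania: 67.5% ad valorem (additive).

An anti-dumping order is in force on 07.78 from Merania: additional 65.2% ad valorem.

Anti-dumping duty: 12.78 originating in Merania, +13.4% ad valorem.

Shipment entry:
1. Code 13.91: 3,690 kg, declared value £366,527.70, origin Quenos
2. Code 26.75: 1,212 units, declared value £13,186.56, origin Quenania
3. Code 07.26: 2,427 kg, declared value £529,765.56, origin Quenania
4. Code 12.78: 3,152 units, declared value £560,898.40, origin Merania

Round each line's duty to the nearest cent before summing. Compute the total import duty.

Line 1 (13.91, Quenos, 3,690 kg, £366,527.70):
Base rate for 13.91 is 18%.
Duty = £366,527.70 × 18% = £65,974.99.
Line 2 (26.75, Quenania, 1,212 units, £13,186.56):
Base rate for 26.75 is £1.19/unit.
Origin Quenania qualifies under the Hesica–Quenania agreement and 26.75 is covered: preferential rate Free applies instead.
Duty = £13,186.56 × 0% = £0.00.
Line 3 (07.26, Quenania, 2,427 kg, £529,765.56):
Base rate for 07.26 is 3.5%.
Origin Quenania qualifies under the Hesica–Quenania agreement and 07.26 is covered: preferential rate Free applies instead.
The additional-duty order on 07.26 targets Merania, not Quenania; it does not apply.
Duty = £529,765.56 × 0% = £0.00.
Line 4 (12.78, Merania, 3,152 units, £560,898.40):
Base rate for 12.78 is 9.5%.
12.78 has an FTA preferential rate, but origin Merania is not Quenania; base rate stands.
Additional duty on 12.78 from Merania: +13.4%. Applied ad valorem rate: 9.5% + 13.4% = 22.9%.
Duty = £560,898.40 × 22.9% = £128,445.73.
Total = £65,974.99 + £0.00 + £0.00 + £128,445.73 = £194,420.72.

£194,420.72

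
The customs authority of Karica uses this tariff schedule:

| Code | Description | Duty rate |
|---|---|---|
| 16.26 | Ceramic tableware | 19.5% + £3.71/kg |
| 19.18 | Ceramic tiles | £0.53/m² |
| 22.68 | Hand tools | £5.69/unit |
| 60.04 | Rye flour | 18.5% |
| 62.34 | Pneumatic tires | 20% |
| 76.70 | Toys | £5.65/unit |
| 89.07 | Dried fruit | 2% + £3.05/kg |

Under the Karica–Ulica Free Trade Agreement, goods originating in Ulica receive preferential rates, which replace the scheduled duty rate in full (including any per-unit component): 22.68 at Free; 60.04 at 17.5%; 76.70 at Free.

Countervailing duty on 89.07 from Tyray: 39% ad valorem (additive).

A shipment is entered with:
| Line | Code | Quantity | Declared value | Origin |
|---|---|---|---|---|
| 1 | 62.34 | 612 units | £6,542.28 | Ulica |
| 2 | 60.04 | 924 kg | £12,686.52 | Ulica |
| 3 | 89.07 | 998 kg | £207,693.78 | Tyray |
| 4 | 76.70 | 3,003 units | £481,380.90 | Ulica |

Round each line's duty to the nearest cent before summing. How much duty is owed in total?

Line 1 (62.34, Ulica, 612 units, £6,542.28):
Base rate for 62.34 is 20%.
Origin Ulica is the FTA partner but 62.34 is not on the preference list; base rate stands.
Duty = £6,542.28 × 20% = £1,308.46.
Line 2 (60.04, Ulica, 924 kg, £12,686.52):
Base rate for 60.04 is 18.5%.
Origin Ulica qualifies under the Karica–Ulica agreement and 60.04 is covered: preferential rate 17.5% applies instead.
Duty = £12,686.52 × 17.5% = £2,220.14.
Line 3 (89.07, Tyray, 998 kg, £207,693.78):
Base rate for 89.07 is 2% + £3.05/kg.
Additional duty on 89.07 from Tyray: +39%. Applied ad valorem rate: 2% + 39% = 41%.
Duty = £207,693.78 × 41% + 998 × £3.05 = £88,198.35.
Line 4 (76.70, Ulica, 3,003 units, £481,380.90):
Base rate for 76.70 is £5.65/unit.
Origin Ulica qualifies under the Karica–Ulica agreement and 76.70 is covered: preferential rate Free applies instead.
Duty = £481,380.90 × 0% = £0.00.
Total = £1,308.46 + £2,220.14 + £88,198.35 + £0.00 = £91,726.95.

£91,726.95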